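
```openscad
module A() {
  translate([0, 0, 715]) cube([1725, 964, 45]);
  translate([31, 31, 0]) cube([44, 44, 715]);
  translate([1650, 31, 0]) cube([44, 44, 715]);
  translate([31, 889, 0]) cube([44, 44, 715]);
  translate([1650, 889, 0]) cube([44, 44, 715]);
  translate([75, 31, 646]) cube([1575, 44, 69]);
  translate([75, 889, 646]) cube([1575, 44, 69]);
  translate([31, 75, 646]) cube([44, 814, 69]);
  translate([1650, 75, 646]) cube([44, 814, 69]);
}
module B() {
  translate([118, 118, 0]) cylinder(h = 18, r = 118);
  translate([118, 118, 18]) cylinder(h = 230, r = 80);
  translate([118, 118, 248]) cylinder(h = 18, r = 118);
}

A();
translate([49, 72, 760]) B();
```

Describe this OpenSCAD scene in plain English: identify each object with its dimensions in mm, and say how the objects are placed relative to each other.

A is a table with a 1725×964 mm rectangular top, 45 mm thick, top surface at z = 760 mm, supported by four 44×44 mm square legs, each inset 31 mm from the nearest pair of top edges, running from the floor. Four apron rails, 44 mm thick and 69 mm tall, run between adjacent legs with their top edges flush with the underside of the top and their outer faces flush with the legs' outer faces.

B is a spool: two coaxial disc flanges of radius 118 mm and thickness 18 mm, joined by a core cylinder of radius 80 mm and height 230 mm. The lower flange rests on z = 0 and the three cylinders share a vertical axis.

The spool is on top of the table.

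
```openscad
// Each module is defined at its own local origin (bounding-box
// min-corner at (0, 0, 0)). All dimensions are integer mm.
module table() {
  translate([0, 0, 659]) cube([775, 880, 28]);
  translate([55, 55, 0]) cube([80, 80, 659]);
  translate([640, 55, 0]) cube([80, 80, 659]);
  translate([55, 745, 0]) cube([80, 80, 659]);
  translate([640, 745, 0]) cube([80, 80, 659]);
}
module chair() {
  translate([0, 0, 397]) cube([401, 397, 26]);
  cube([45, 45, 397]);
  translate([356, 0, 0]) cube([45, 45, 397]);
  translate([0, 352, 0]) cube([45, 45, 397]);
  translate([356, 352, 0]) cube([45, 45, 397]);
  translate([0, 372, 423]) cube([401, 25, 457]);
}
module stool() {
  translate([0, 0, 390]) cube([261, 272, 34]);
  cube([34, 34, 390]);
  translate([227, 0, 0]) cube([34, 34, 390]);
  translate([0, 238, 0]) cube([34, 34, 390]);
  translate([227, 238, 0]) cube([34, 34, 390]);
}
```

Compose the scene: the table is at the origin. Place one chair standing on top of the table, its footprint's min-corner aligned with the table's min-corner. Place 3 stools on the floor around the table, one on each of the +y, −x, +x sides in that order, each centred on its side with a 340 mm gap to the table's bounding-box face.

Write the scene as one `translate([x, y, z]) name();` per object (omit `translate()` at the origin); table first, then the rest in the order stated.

table();
translate([0, 0, 687]) chair();
translate([257, 1220, 0]) stool();
translate([-601, 304, 0]) stool();
translate([1115, 304, 0]) stool();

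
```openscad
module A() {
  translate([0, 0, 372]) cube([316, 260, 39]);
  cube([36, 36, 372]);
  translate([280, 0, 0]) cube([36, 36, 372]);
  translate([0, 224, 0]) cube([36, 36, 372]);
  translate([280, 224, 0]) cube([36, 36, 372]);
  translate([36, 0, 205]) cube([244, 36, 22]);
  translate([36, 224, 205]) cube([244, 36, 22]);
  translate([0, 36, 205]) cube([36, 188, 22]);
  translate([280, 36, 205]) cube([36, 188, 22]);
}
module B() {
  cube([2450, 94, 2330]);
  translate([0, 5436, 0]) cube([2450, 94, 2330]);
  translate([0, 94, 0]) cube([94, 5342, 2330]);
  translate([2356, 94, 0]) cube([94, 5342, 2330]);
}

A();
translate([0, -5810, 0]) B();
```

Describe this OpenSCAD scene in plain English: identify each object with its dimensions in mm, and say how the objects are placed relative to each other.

A is a simple wooden stool: a rectangular seat 316 mm (x) by 260 mm (y), 39 mm thick, top face at z = 411 mm, on four square legs, each 36×36 mm in cross-section. The legs rest on z = 0, each flush with a corner of the seat. Four stretchers, 36 mm wide and 22 mm tall, connect adjacent legs with their undersides at z = 205 mm, each running between the inner faces of the legs it joins and aligned with the legs' outer faces on the other axis.

B is the wall frame of a small rectangular building: four walls, each 2330 mm tall and 94 mm thick, enclosing a footprint 2450 mm (x) by 5530 mm (y) outside-to-outside, with no floor or roof. The front and back walls (the −y and +y sides) span the full width; the two side walls fit between them.

The house frame is on the floor beside the stool on its −y side.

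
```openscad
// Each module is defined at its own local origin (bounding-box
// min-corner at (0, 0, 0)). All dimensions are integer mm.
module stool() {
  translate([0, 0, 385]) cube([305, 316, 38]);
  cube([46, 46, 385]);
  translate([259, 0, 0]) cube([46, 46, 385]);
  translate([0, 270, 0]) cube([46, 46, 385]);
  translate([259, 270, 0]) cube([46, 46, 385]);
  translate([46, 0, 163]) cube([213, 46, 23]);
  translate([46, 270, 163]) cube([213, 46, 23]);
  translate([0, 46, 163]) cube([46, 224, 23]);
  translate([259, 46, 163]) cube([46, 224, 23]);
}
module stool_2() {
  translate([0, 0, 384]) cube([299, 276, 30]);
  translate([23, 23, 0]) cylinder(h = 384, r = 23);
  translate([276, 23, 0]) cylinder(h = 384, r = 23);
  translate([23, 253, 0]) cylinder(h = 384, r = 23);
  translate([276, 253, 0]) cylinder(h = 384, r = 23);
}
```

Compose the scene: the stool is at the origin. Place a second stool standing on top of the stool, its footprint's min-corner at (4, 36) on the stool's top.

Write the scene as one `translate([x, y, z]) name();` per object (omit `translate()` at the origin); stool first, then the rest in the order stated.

stool();
translate([4, 36, 423]) stool_2();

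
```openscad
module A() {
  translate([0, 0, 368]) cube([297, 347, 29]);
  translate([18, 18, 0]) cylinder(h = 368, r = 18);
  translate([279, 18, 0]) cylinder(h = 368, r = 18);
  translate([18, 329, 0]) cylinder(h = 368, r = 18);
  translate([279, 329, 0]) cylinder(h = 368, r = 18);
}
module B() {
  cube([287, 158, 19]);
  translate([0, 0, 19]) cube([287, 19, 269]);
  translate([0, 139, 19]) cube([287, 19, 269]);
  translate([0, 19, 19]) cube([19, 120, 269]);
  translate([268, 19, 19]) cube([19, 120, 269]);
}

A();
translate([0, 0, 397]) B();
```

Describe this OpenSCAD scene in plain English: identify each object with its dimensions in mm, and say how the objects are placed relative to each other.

A is a four-legged stool. The seat is a 297×347×29 mm slab whose top surface is at z = 397 mm; four round legs, each 36 mm in diameter, run from the floor (z = 0) to the underside of the seat, each leg's axis is inset half a diameter from the nearest pair of seat edges (so the leg's bounding box is flush with the corner).

B is an open-topped rectangular box: outside dimensions 287×158×288 mm, with a uniform wall and base thickness of 19 mm. The base is a full 287×158 slab on the floor; four walls sit on top of the base. The front and back walls (the −y and +y sides) span the full width; the two side walls fit between them.

The open box is on top of the stool.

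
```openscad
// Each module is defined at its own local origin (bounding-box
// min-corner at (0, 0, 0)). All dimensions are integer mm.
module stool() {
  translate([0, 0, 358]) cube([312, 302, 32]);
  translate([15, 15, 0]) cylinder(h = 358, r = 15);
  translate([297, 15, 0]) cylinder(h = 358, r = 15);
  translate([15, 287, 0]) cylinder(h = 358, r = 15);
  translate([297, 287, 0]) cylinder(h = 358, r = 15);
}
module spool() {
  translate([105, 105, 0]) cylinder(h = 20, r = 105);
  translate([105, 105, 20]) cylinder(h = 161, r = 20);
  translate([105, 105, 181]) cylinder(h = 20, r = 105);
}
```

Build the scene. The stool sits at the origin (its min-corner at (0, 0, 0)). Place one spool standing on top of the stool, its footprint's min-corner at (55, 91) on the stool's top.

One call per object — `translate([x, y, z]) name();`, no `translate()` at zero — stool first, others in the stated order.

stool();
translate([55, 91, 390]) spool();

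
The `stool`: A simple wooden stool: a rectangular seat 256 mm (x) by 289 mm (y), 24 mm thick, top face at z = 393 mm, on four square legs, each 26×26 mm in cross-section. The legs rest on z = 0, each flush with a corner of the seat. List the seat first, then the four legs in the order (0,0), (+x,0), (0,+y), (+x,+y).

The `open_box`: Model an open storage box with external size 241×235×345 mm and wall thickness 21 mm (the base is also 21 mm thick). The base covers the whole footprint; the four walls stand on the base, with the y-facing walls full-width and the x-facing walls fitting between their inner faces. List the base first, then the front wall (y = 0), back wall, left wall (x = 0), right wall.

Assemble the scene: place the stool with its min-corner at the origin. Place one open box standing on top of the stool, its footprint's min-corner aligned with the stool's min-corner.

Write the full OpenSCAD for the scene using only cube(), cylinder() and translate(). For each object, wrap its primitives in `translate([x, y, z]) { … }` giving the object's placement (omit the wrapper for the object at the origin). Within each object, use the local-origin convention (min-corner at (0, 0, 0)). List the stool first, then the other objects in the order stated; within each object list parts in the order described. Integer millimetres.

translate([0, 0, 369]) cube([256, 289, 24]);
cube([26, 26, 369]);
translate([230, 0, 0]) cube([26, 26, 369]);
translate([0, 263, 0]) cube([26, 26, 369]);
translate([230, 263, 0]) cube([26, 26, 369]);
translate([0, 0, 393]) {
  cube([241, 235, 21]);
  translate([0, 0, 21]) cube([241, 21, 324]);
  translate([0, 214, 21]) cube([241, 21, 324]);
  translate([0, 21, 21]) cube([21, 193, 324]);
  translate([220, 21, 21]) cube([21, 193, 324]);
}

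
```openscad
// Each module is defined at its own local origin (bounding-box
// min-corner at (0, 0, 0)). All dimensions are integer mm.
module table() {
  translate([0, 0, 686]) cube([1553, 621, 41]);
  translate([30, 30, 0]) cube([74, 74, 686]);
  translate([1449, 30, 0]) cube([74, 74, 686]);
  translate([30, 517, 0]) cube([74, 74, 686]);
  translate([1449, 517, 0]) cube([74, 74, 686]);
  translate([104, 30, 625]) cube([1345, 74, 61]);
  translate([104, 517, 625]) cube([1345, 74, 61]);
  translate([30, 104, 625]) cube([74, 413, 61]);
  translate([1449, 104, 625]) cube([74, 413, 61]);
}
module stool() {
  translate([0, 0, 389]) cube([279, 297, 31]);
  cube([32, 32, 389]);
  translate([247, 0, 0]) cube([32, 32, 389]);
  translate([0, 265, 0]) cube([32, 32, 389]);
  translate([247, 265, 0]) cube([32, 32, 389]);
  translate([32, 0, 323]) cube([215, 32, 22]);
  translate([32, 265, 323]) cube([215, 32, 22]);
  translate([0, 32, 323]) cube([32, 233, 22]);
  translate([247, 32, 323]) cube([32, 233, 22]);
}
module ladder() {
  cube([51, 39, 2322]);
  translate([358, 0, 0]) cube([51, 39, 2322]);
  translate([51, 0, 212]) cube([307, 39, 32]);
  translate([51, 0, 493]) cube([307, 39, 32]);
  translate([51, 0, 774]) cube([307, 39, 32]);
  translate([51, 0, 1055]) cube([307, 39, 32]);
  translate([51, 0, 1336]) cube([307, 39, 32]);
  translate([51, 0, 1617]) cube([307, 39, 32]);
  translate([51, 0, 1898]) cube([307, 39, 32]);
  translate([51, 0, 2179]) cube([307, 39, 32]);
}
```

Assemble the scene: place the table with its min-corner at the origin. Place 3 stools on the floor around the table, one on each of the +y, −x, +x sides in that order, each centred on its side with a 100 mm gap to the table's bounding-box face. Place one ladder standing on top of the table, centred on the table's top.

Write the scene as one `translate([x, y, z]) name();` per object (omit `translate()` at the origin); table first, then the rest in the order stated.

table();
translate([637, 721, 0]) stool();
translate([-379, 162, 0]) stool();
translate([1653, 162, 0]) stool();
translate([572, 291, 727]) ladder();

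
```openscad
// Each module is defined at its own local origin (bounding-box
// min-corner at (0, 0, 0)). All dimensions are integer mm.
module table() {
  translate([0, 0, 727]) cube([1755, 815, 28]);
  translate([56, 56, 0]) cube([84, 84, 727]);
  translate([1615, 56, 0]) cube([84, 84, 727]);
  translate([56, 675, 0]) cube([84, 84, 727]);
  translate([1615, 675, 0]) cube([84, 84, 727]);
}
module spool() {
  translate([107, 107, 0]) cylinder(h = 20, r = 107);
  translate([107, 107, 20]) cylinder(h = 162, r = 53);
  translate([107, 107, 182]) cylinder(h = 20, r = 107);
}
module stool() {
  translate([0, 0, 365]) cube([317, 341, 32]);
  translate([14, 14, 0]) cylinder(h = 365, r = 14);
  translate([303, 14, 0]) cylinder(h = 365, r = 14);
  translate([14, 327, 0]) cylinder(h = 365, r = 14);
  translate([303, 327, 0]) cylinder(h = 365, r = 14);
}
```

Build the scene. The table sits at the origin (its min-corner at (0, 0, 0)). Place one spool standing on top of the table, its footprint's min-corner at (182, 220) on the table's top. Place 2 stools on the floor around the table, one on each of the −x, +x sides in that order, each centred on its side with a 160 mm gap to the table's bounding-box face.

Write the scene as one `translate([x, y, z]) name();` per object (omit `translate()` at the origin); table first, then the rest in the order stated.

table();
translate([182, 220, 755]) spool();
translate([-477, 237, 0]) stool();
translate([1915, 237, 0]) stool();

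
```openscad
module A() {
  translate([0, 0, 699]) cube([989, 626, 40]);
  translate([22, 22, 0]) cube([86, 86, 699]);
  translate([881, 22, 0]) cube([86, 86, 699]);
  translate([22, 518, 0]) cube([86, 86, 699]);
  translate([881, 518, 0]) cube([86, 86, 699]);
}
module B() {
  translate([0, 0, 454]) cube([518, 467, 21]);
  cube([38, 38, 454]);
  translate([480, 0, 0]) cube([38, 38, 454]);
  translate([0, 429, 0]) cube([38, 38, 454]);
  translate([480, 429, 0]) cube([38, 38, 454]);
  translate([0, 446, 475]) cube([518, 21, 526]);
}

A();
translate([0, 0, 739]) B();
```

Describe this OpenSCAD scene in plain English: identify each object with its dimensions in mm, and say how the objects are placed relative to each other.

A is a table with a 989×626 mm rectangular top, 40 mm thick, top surface at z = 739 mm, supported by four 86×86 mm square legs, each inset 22 mm from the nearest pair of top edges, running from the floor.

B is a chair: 518×467 mm seat, 21 mm thick, top at z = 475 mm, on four 38 mm square corner legs flush with the seat edges. A 21 mm thick backrest slab spans the full seat width, extending 526 mm above the seat top, its back face flush with the seat's +y edge.

The chair is on top of the table.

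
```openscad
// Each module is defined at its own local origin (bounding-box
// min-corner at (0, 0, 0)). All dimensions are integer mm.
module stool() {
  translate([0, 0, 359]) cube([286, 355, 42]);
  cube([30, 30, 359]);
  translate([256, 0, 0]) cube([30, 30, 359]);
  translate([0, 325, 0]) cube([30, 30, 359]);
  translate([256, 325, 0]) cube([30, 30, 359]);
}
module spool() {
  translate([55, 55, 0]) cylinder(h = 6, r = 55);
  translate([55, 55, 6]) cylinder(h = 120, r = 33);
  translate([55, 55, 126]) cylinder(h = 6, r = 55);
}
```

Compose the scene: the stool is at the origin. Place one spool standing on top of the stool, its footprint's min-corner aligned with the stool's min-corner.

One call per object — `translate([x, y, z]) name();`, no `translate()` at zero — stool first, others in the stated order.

stool();
translate([0, 0, 401]) spool();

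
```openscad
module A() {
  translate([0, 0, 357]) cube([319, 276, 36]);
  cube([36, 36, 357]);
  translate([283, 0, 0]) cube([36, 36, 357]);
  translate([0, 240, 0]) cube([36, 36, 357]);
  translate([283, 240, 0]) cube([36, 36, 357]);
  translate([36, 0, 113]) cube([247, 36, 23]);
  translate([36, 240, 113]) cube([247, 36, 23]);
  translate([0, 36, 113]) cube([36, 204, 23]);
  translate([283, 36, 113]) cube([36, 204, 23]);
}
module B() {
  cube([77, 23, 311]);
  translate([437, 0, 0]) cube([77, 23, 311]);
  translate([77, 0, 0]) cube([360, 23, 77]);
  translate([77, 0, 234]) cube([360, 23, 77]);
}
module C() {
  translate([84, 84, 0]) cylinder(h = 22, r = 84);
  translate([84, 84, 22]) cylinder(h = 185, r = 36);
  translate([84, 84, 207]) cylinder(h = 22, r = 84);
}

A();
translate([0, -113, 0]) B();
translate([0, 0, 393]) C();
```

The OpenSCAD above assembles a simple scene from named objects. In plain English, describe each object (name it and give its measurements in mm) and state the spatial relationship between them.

A is a four-legged stool. The seat is 319×276 mm, 36 mm thick, top at z = 393 mm. It stands on four square legs, each 36×36 mm in cross-section, from z = 0 to the seat underside, each flush with a corner of the seat. Four stretchers, 36 mm wide and 23 mm tall, connect adjacent legs with their undersides at z = 113 mm, each running between the inner faces of the legs it joins and aligned with the legs' outer faces on the other axis.

B is a picture frame with a 360×157 mm rectangular opening (x by z) and a uniform 77 mm border on every side. Frame depth is 23 mm along y. It is built from two vertical stiles running the full outside height and two horizontal rails spanning the gap between the stiles.

C is a spool: two coaxial disc flanges of radius 84 mm and thickness 22 mm, joined by a core cylinder of radius 36 mm and height 185 mm. The lower flange rests on z = 0 and the three cylinders share a vertical axis.

The picture frame is on the floor beside the stool on its −y side. The spool is on top of the stool.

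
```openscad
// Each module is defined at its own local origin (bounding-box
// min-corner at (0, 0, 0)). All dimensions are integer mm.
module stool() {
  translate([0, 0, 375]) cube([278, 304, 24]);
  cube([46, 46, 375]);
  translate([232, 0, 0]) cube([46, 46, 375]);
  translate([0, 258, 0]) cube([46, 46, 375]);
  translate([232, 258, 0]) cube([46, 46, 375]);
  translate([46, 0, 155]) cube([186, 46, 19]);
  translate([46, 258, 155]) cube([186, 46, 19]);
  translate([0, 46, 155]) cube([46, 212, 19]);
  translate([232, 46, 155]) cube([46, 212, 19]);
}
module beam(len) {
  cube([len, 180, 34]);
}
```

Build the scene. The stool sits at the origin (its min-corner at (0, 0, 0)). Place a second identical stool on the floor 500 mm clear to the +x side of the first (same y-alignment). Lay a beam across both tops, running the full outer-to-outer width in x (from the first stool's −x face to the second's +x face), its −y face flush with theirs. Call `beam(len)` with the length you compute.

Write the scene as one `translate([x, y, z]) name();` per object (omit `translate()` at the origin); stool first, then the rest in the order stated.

stool();
translate([778, 0, 0]) stool();
translate([0, 0, 399]) beam(1056);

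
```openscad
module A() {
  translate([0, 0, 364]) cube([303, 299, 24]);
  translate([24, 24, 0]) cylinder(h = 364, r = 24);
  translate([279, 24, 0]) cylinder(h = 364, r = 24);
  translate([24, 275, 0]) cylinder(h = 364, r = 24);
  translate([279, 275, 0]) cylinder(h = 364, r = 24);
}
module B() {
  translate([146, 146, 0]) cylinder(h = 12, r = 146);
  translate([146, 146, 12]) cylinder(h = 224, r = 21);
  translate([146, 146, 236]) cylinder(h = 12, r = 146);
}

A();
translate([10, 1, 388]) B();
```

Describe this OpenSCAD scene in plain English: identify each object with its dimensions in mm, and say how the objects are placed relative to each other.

A is a simple wooden stool: a rectangular seat 303 mm (x) by 299 mm (y), 24 mm thick, top face at z = 388 mm, on four round legs, each 48 mm in diameter. The legs rest on z = 0, each leg's axis is inset half a diameter from the nearest pair of seat edges (so the leg's bounding box is flush with the corner).

B is a spool: two coaxial disc flanges of radius 146 mm and thickness 12 mm, joined by a core cylinder of radius 21 mm and height 224 mm. The lower flange rests on z = 0 and the three cylinders share a vertical axis.

The spool is on top of the stool.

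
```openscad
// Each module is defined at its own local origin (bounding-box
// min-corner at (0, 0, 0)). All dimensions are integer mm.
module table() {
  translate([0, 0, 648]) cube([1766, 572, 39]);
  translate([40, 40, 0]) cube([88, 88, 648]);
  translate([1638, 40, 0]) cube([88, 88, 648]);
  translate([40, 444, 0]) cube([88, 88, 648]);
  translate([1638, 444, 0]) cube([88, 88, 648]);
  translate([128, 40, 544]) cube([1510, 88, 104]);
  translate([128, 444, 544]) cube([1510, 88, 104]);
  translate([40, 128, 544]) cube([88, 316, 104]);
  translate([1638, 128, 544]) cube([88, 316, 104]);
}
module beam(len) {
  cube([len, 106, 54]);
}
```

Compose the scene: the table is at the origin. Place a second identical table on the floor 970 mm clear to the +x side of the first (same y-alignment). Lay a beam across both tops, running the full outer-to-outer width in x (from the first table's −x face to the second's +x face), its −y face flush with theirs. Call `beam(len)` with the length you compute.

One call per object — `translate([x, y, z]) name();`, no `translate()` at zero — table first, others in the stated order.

table();
translate([2736, 0, 0]) table();
translate([0, 0, 687]) beam(4502);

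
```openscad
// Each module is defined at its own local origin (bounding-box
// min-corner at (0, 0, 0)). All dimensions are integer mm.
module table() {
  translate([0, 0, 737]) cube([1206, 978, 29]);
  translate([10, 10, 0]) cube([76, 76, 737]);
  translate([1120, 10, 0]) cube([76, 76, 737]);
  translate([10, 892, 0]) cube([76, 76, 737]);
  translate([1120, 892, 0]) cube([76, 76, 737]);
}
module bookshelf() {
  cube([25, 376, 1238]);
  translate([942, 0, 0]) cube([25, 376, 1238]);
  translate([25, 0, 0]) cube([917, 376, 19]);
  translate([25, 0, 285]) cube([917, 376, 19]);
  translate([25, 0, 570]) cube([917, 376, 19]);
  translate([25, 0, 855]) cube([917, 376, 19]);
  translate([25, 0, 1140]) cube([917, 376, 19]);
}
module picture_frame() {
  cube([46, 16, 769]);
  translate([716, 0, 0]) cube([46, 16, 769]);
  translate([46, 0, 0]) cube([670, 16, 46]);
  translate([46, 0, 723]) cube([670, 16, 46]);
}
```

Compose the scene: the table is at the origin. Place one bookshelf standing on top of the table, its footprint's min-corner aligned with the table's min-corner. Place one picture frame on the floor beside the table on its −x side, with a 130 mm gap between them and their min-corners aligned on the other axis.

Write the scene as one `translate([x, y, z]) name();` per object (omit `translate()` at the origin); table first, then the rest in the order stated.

table();
translate([0, 0, 766]) bookshelf();
translate([-892, 0, 0]) picture_frame();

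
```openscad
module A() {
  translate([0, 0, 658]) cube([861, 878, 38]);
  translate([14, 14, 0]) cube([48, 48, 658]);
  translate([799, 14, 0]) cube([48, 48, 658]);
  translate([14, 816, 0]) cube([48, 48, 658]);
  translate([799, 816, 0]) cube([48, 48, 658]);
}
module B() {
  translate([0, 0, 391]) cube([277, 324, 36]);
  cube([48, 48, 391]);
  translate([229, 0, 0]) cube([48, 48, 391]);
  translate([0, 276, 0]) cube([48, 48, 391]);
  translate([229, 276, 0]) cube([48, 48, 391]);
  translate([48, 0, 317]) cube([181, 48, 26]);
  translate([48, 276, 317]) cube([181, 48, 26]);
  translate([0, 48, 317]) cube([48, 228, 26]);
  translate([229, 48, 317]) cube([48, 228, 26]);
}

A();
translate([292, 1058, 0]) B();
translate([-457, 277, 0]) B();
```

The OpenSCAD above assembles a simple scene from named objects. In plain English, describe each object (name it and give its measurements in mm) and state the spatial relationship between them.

A is a table: top 861 mm (x) × 878 mm (y), 38 mm thick, upper face at z = 696 mm, on four 48×48 mm square legs, each inset 14 mm from the nearest pair of top edges, running from z = 0 to the bottom of the top.

B is a four-legged stool. The seat is 277×324 mm, 36 mm thick, top at z = 427 mm. It stands on four square legs, each 48×48 mm in cross-section, from z = 0 to the seat underside, each flush with a corner of the seat. Four stretchers, 48 mm wide and 26 mm tall, connect adjacent legs with their undersides at z = 317 mm, each running between the inner faces of the legs it joins and aligned with the legs' outer faces on the other axis.

Two stools sit around the table at the +y, −x sides.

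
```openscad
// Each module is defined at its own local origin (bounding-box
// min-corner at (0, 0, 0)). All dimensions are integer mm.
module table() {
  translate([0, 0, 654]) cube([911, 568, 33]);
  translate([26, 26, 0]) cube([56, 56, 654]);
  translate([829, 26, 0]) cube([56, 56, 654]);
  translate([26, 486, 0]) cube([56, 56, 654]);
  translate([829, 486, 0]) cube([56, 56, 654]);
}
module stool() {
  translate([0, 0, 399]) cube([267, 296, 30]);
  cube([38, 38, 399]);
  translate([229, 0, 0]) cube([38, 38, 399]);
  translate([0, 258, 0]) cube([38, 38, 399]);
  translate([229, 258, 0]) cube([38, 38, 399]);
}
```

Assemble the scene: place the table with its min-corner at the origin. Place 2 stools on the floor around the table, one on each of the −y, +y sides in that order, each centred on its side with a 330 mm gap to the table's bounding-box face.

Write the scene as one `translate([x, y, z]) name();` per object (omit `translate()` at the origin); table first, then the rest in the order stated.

table();
translate([322, -626, 0]) stool();
translate([322, 898, 0]) stool();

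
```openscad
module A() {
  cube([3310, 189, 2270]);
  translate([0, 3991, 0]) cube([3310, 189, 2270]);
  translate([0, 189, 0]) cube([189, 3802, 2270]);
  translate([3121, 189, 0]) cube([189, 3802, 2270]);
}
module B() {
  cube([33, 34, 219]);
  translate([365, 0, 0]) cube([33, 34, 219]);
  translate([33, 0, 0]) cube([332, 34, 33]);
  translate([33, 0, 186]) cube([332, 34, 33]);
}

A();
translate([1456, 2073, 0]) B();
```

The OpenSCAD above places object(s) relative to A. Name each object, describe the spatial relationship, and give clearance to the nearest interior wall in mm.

Clearances: x = 1267, y = 1884; minimum 1267 mm.

A is a house frame. B is a picture frame. The picture frame sits inside the house frame, centred. The clearance to the nearest interior wall is 1267 mm.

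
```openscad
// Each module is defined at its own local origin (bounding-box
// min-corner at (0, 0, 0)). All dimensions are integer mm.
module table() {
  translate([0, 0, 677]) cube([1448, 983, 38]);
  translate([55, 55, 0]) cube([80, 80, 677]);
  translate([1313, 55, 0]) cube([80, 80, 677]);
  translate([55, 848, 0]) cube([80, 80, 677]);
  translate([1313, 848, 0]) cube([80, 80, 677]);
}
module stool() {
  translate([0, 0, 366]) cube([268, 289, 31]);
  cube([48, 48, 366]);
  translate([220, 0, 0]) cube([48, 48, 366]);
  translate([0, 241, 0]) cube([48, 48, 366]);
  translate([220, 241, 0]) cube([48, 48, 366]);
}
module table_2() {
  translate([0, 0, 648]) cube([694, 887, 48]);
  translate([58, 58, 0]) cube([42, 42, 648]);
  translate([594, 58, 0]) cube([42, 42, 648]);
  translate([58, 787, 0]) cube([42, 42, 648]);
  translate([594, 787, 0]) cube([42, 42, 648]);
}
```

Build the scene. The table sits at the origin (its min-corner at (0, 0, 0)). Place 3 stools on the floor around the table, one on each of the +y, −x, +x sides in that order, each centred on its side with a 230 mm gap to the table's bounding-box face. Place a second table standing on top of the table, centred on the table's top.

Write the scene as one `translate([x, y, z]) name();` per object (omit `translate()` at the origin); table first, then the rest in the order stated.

table();
translate([590, 1213, 0]) stool();
translate([-498, 347, 0]) stool();
translate([1678, 347, 0]) stool();
translate([377, 48, 715]) table_2();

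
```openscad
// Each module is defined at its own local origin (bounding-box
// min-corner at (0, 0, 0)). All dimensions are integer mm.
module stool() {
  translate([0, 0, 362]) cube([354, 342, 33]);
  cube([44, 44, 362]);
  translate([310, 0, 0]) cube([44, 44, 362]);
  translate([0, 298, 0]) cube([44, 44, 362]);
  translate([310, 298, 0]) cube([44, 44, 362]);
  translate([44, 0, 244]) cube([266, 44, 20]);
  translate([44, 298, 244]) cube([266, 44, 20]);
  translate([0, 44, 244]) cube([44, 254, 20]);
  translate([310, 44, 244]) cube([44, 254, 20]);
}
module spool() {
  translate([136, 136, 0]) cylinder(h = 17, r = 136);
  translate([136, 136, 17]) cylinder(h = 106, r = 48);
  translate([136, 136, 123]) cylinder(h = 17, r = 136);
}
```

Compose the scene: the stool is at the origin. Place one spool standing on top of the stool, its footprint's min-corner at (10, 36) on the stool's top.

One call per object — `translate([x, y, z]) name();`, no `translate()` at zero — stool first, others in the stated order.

stool();
translate([10, 36, 395]) spool();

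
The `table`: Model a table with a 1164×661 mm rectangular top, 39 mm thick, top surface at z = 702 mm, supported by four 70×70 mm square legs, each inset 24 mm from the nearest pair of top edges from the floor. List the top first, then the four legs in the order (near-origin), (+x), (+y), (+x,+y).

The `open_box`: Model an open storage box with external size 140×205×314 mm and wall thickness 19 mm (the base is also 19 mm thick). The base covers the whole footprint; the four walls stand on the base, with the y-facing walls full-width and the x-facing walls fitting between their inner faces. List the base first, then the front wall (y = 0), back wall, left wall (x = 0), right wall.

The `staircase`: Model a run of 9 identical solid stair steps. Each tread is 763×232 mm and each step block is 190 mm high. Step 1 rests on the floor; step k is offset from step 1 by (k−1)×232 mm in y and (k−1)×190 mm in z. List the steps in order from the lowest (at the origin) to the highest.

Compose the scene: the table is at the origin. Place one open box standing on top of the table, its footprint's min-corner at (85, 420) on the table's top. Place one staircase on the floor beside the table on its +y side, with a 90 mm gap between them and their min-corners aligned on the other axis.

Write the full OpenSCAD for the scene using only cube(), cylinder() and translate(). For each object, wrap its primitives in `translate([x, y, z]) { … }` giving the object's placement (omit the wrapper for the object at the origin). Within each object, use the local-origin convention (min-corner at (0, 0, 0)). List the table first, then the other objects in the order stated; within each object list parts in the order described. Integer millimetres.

translate([0, 0, 663]) cube([1164, 661, 39]);
translate([24, 24, 0]) cube([70, 70, 663]);
translate([1070, 24, 0]) cube([70, 70, 663]);
translate([24, 567, 0]) cube([70, 70, 663]);
translate([1070, 567, 0]) cube([70, 70, 663]);
translate([85, 420, 702]) {
  cube([140, 205, 19]);
  translate([0, 0, 19]) cube([140, 19, 295]);
  translate([0, 186, 19]) cube([140, 19, 295]);
  translate([0, 19, 19]) cube([19, 167, 295]);
  translate([121, 19, 19]) cube([19, 167, 295]);
}
translate([0, 751, 0]) {
  cube([763, 232, 190]);
  translate([0, 232, 190]) cube([763, 232, 190]);
  translate([0, 464, 380]) cube([763, 232, 190]);
  translate([0, 696, 570]) cube([763, 232, 190]);
  translate([0, 928, 760]) cube([763, 232, 190]);
  translate([0, 1160, 950]) cube([763, 232, 190]);
  translate([0, 1392, 1140]) cube([763, 232, 190]);
  translate([0, 1624, 1330]) cube([763, 232, 190]);
  translate([0, 1856, 1520]) cube([763, 232, 190]);
}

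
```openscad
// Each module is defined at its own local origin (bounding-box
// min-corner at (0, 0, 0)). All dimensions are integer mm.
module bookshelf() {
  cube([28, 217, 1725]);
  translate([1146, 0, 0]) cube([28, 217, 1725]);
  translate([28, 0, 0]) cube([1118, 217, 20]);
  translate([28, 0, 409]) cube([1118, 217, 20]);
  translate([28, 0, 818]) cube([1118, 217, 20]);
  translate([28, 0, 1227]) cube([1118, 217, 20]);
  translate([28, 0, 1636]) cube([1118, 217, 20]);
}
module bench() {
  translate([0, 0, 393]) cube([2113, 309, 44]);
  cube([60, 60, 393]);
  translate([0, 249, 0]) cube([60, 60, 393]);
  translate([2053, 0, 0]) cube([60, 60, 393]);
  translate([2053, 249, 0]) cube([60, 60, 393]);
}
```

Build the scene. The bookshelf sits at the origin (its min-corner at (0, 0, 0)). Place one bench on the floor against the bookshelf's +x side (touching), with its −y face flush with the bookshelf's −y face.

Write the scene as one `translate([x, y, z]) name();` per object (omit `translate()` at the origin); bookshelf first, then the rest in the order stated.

bookshelf();
translate([1174, 0, 0]) bench();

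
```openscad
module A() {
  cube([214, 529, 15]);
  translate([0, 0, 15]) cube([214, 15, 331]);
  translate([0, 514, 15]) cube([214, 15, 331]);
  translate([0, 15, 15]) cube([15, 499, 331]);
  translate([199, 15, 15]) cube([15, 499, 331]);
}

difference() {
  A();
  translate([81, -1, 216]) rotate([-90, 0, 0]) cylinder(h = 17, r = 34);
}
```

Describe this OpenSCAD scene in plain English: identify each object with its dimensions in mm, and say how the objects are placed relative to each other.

A is an open-topped rectangular box: outside dimensions 214×529×346 mm, with a uniform wall and base thickness of 15 mm. The base is a full 214×529 slab on the floor; four walls sit on top of the base. The front and back walls (the −y and +y sides) span the full width; the two side walls fit between them.

The open box has a circular hole of radius 34 mm through its front wall, centred at (x = 81, z = 216).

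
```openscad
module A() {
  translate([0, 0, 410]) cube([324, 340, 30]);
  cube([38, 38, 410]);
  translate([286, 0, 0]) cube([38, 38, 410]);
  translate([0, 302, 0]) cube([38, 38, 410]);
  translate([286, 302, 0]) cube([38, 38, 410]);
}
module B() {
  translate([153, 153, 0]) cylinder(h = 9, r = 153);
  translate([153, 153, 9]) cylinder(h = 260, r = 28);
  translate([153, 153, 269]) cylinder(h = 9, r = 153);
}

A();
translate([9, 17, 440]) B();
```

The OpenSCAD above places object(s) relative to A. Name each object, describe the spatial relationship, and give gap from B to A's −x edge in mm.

The spool's min-x is at 9; the stool's min-x is 0; gap = 9 mm.

A is a stool. B is a spool. The spool is on top of the stool, centred. The gap from the spool to the stool's −x edge is 9 mm.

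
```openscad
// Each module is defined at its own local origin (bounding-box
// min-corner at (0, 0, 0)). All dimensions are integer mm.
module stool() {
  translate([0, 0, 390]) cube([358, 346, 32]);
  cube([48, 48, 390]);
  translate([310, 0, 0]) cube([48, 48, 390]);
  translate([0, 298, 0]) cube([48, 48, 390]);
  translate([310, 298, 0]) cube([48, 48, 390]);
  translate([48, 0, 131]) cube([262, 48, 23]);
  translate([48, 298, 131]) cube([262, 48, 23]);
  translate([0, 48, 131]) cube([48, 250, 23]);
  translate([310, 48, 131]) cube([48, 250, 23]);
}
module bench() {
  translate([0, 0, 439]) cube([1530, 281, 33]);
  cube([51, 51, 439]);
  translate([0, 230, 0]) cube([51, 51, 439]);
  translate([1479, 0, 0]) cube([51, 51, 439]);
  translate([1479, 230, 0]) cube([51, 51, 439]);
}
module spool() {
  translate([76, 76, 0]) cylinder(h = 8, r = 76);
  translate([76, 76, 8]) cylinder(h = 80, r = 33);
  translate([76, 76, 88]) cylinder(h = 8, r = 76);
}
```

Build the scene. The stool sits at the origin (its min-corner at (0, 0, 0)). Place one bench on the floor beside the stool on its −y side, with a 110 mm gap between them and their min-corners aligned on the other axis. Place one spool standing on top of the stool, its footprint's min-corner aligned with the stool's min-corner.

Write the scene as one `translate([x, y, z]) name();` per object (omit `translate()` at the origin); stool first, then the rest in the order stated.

stool();
translate([0, -391, 0]) bench();
translate([0, 0, 422]) spool();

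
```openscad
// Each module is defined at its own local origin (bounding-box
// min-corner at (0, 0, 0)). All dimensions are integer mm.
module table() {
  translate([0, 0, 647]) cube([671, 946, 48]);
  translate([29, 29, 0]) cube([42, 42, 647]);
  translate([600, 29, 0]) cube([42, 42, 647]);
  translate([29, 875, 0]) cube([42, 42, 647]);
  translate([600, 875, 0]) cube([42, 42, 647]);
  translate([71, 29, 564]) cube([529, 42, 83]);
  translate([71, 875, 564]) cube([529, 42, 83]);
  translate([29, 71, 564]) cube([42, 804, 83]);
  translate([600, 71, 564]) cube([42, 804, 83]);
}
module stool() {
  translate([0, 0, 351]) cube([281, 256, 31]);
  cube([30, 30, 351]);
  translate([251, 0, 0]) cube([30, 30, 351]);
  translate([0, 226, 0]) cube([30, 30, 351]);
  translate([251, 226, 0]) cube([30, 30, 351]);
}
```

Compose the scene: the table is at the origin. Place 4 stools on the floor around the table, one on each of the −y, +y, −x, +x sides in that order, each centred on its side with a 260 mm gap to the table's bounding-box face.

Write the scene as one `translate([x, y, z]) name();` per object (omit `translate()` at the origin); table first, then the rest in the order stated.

table();
translate([195, -516, 0]) stool();
translate([195, 1206, 0]) stool();
translate([-541, 345, 0]) stool();
translate([931, 345, 0]) stool();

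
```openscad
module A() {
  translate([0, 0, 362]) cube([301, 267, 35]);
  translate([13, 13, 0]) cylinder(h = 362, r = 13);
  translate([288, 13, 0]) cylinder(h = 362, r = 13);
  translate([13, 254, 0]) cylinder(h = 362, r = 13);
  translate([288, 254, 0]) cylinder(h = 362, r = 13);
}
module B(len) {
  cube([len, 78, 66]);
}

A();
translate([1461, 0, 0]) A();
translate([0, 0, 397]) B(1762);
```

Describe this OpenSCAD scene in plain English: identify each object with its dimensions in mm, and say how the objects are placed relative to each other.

A is a simple wooden stool: a rectangular seat 301 mm (x) by 267 mm (y), 35 mm thick, top face at z = 397 mm, on four round legs, each 26 mm in diameter. The legs rest on z = 0, each leg's axis is inset half a diameter from the nearest pair of seat edges (so the leg's bounding box is flush with the corner).

B is a rectangular beam 1762 mm long (x), 78 mm deep (y), 66 mm thick (z).

The beam spans the tops of two stools placed 1160 mm apart, resting at z = 397 mm.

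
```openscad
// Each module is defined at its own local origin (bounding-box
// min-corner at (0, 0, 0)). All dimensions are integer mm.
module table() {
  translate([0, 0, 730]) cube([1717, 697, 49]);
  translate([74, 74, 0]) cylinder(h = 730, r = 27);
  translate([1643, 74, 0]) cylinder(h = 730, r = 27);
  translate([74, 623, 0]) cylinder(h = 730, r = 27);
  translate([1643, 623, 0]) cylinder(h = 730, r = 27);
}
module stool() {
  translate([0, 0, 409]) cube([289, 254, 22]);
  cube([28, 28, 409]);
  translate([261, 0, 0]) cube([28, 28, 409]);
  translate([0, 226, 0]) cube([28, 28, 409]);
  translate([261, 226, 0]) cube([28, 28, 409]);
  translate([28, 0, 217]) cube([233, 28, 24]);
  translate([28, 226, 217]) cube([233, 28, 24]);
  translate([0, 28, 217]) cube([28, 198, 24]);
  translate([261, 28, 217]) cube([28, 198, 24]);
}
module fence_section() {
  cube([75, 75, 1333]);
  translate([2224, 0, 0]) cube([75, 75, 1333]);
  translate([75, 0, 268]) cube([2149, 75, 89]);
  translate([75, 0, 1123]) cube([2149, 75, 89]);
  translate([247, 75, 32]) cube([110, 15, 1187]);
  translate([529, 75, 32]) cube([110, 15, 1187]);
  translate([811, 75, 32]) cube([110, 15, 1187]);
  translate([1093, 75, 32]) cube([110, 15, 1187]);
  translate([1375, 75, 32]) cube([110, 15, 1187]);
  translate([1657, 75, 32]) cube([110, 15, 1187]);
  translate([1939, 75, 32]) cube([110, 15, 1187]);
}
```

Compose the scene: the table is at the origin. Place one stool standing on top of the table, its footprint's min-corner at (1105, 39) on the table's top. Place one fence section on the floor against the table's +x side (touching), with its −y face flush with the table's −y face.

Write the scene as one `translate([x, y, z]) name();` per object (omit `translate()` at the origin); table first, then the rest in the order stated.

table();
translate([1105, 39, 779]) stool();
translate([1717, 0, 0]) fence_section();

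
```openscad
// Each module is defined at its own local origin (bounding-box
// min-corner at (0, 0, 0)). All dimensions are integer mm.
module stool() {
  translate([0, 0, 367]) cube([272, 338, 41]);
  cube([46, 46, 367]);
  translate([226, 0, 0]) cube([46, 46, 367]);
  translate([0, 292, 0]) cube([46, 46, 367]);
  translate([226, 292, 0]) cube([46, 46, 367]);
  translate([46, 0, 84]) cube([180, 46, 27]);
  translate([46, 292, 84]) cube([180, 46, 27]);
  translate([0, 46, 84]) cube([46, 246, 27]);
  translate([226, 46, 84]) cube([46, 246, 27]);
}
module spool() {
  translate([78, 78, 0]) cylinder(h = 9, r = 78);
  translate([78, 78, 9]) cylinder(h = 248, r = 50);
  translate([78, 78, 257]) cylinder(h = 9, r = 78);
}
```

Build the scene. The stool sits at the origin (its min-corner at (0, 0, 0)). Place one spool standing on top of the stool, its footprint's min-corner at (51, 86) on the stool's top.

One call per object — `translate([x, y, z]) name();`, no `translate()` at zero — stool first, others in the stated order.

stool();
translate([51, 86, 408]) spool();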